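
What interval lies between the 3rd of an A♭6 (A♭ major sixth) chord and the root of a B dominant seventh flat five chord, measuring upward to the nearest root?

M7

A♭6 (A♭ major sixth) has C as its 3rd, and B dominant seventh flat five has B as its root.
From C to B is 11 semitones, exactly the major seventh.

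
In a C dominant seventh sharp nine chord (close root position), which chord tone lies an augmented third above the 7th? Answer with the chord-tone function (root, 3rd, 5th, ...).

9th

C7#9 is spelled C E G Bb D#.
The 7th is Bb. An augmented third above Bb is D#.
D# is the chord's 9th.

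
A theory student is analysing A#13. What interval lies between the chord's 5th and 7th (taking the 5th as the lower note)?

Spelling the chord: A#–C##–E#–G#–B#–F##.
The 5th is E# and the 7th is G#.
3 letter names make it a third; at 3 semitones (a half step narrower than major) the quality is minor.

minor third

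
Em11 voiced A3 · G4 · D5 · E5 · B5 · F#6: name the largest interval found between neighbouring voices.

Adjacent intervals: A3→G4 = minor seventh; G4→D5 = perfect fifth; D5→E5 = major second; E5→B5 = perfect fifth; B5→F#6 = perfect fifth.
The largest is A3 to G4, a minor seventh (10 semitones).

minor seventh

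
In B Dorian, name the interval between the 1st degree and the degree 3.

Spelling B Dorian: B C# D E F# G# A.
So we need the interval from B up to D.
3 letter names make it a third; at 3 semitones (a half step narrower than major) the quality is minor.

minor third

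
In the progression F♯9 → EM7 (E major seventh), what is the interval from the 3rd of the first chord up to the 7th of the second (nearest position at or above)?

F♯9 has A♯ as its 3rd, and EM7 (E major seventh) has D♯ as its 7th.
From A♯ to D♯ is 5 semitones, exactly the perfect fourth.

perfect 4th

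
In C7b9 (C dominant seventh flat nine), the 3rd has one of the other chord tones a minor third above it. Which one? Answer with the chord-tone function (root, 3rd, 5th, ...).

5th

C7b9 (C dominant seventh flat nine) is spelled C-E-G-Bb-Db.
The 3rd is E. A minor third above E is G.
G is the chord's 5th.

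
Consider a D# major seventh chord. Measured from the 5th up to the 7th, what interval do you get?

Spelling the chord: D#–F##–A#–C##.
So we need the interval from A# up to C##.
From A# to C## is 4 semitones, exactly the major third.

major third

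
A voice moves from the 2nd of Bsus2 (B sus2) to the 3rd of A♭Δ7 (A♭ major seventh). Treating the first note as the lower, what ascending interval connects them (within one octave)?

The 2nd of Bsus2 (B sus2) is C♯; the 3rd of A♭Δ7 (A♭ major seventh) is C.
8 letter names make it an octave; at 11 semitones (a half step narrower than perfect) the quality is diminished.

diminished octave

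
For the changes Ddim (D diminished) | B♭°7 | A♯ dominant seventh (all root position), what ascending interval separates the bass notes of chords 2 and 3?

A7

The roots are B♭ and A♯.
B♭ up to A♯ is 12 semitones, a half step wider than a major seventh, so the interval is augmented.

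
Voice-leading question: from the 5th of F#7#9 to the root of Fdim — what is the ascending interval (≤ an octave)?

diminished 4th

The 5th of F#7#9 is C#; the root of Fdim is F.
4 letter names make it a fourth; at 4 semitones (a half step narrower than perfect) the quality is diminished.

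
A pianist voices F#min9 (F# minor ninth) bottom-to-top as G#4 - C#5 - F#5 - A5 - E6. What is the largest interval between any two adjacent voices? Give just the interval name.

perfect 5th

Adjacent intervals: G#4→C#5 = perfect fourth; C#5→F#5 = perfect fourth; F#5→A5 = minor third; A5→E6 = perfect fifth.
The largest is A5 to E6, a perfect fifth (7 semitones).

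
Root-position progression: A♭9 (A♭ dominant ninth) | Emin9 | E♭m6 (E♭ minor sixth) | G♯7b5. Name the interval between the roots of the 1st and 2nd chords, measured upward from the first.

The roots are A♭ and E.
5 letter names make it a fifth; at 8 semitones (a half step wider than perfect) the quality is augmented.

A5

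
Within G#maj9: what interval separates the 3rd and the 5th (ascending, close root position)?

minor third

G#maj9 is spelled G#, B#, D#, F##, A#.
The 3rd is B# and the 5th is D#.
3 letter names make it a third; at 3 semitones (a half step narrower than major) the quality is minor.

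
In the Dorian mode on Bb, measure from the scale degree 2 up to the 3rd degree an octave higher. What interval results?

Bb dorian: Bb C Db Eb F G Ab.
The scale degree 2 is C and the 3rd degree (up an octave) is Db.
From C to Db: 13 semitones over a ninth = minor.

minor ninth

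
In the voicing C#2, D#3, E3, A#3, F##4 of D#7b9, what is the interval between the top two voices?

Those voices are A#3 and F##4.
From A# to F## is 9 semitones, exactly the major sixth.

major sixth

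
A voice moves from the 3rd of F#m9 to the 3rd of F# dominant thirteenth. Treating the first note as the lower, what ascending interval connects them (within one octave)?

The 3rd of F#m9 is A; the 3rd of F# dominant thirteenth is A#.
A up to A# is 1 semitone, a half step wider than a perfect unison, so the interval is augmented.

augmented 1st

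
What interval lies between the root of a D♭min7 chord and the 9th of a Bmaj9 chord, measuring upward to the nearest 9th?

The root of D♭min7 is D♭; the 9th of Bmaj9 is C♯.
From D♭ to C♯: 12 semitones over a seventh = augmented.

augmented seventh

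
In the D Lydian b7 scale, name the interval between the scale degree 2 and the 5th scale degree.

Spelling the D Lydian b7 scale: D E F# G# A B C.
So we need the interval from E up to A.
From E to A is 5 semitones, exactly the perfect fourth.

P4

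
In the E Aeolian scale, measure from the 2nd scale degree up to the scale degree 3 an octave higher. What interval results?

E natural minor: E F# G A B C D.
The 2nd scale degree is F# and the 3rd scale degree (up an octave) is G.
From F# to G: 13 semitones over a ninth = minor.

minor ninth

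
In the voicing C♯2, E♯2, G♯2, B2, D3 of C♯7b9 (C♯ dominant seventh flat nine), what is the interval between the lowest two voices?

M3

Those voices are C♯2 and E♯2.
From C♯ to E♯ is 4 semitones, exactly the major third.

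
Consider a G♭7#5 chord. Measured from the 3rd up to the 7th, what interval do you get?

The chord tones of G♭+7 (G♭ augmented seventh) are G♭–B♭–D–F♭.
3rd = B♭; 7th = F♭.
5 letter names make it a fifth; at 6 semitones (a half step narrower than perfect) the quality is diminished.

diminished fifth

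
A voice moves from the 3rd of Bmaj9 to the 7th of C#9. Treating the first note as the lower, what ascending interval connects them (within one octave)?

The 3rd of Bmaj9 is D#; the 7th of C#9 is B.
D# up to B is 8 semitones, a half step narrower than a major sixth, so the interval is minor.

minor sixth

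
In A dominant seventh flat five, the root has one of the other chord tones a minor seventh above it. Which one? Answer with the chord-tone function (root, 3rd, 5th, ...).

7th

A7b5 is spelled A, C#, Eb, G.
The root is A. A minor seventh above A is G.
G is the chord's 7th.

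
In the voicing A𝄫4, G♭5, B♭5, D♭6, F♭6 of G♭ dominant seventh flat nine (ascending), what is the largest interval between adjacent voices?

M7

Adjacent intervals: A𝄫4→G♭5 = major seventh; G♭5→B♭5 = major third; B♭5→D♭6 = minor third; D♭6→F♭6 = minor third.
The largest is A𝄫4 to G♭5, a major seventh (11 semitones).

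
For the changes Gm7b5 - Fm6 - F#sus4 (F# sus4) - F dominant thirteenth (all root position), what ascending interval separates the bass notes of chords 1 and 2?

minor 7th

The roots are G and F.
G up to F is 10 semitones, a half step narrower than a major seventh, so the interval is minor.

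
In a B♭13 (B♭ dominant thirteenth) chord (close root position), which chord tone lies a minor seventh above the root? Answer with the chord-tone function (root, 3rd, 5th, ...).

7th

B♭ dominant thirteenth: B♭–D–F–A♭–C–G.
The root is B♭. A minor seventh above B♭ is A♭.
A♭ is the chord's 7th.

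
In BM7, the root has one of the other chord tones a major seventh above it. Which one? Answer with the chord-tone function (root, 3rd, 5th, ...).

7th

Bmaj7 (B major seventh): B, D♯, F♯, A♯.
The root is B. A major seventh above B is A♯.
A♯ is the chord's 7th.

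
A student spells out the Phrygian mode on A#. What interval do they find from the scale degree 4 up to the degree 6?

minor 3rd

A# phrygian: A# B C# D# E# F# G#.
That puts D# below F#.
3 letter names make it a third; at 3 semitones (a half step narrower than major) the quality is minor.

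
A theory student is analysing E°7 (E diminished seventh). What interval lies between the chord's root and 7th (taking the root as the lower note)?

diminished 7th

E°7 (E diminished seventh): E, G, B♭, D♭.
The root is E and the 7th is D♭.
7 letter names make it a seventh; at 9 semitones (a whole step narrower than major) the quality is diminished.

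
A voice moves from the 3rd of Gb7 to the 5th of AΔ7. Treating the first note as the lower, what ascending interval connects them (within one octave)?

The 3rd of Gb7 is Bb; the 5th of AΔ7 is E.
From Bb to E: 6 semitones over a fourth = augmented.

A4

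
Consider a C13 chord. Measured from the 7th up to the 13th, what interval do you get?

M7

C13 (C dominant thirteenth) is spelled C-E-G-B♭-D-A.
So we need the interval from B♭ up to A.
From B♭ to A is 11 semitones, exactly the major seventh.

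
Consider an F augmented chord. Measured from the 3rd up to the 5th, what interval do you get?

F augmented is spelled F A C#.
So we need the interval from A up to C#.
From A to C# is 4 semitones, exactly the major third.

major third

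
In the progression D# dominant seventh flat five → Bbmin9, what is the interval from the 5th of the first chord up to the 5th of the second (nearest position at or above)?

D# dominant seventh flat five has A as its 5th, and Bbmin9 has F as its 5th.
A up to F is 8 semitones, a half step narrower than a major sixth, so the interval is minor.

minor 6th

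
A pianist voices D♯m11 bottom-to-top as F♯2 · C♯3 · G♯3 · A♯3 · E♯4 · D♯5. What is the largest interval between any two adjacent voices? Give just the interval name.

minor seventh

Adjacent intervals: F♯2→C♯3 = perfect fifth; C♯3→G♯3 = perfect fifth; G♯3→A♯3 = major second; A♯3→E♯4 = perfect fifth; E♯4→D♯5 = minor seventh.
The largest is E♯4 to D♯5, a minor seventh (10 semitones).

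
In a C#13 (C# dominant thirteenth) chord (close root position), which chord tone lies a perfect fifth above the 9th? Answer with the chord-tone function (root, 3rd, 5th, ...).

C#13: C#–E#–G#–B–D#–A#.
The 9th is D#. A perfect fifth above D# is A#.
A# is the chord's 13th.

13th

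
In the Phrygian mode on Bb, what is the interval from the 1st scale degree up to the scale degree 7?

Spelling the Phrygian mode on Bb: Bb Cb Db Eb F Gb Ab.
That puts Bb below Ab.
Bb up to Ab is 10 semitones, a half step narrower than a major seventh, so the interval is minor.

minor seventh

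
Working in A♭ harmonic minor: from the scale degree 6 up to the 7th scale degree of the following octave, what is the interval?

augmented 9th

A♭ harmonic minor: A♭ B♭ C♭ D♭ E♭ F♭ G.
Scale degree 6 = F♭; degree 7 (up an octave) = G.
From F♭ to G: 15 semitones over a ninth = augmented.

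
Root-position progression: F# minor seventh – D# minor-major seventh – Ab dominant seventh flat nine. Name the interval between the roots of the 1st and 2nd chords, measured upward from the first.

major sixth

The roots are F# and D#.
From F# to D# is 9 semitones, exactly the major sixth.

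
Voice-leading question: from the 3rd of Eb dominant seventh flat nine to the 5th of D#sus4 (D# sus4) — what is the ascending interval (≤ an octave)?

Eb dominant seventh flat nine has G as its 3rd, and D#sus4 (D# sus4) has A# as its 5th.
From G to A#: 3 semitones over a second = augmented.

augmented 2nd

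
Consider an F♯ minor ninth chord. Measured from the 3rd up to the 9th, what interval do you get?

The chord tones of F♯m9 are F♯-A-C♯-E-G♯.
The 3rd is A and the 9th is G♯.
Counting 7 letters and 11 half steps from A gives a major seventh.

major seventh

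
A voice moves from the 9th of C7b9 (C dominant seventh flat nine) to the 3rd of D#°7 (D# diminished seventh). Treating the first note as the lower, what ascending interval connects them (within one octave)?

augmented third

C7b9 (C dominant seventh flat nine) has Db as its 9th, and D#°7 (D# diminished seventh) has F# as its 3rd.
From Db to F#: 5 semitones over a third = augmented.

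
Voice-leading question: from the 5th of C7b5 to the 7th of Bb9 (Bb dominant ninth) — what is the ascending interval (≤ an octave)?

C7b5 has Gb as its 5th, and Bb9 (Bb dominant ninth) has Ab as its 7th.
From Gb to Ab is 2 semitones, exactly the major second.

M2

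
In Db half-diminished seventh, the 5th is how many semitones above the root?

6

The chord tones of Dbø7 are Db Fb Abb Cb.
Db to Abb is a diminished fifth: 6 semitones.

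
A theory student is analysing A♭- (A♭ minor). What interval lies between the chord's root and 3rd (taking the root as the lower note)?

The chord tones of A♭min are A♭-C♭-E♭.
So we need the interval from A♭ up to C♭.
3 letter names make it a third; at 3 semitones (a half step narrower than major) the quality is minor.

minor 3rd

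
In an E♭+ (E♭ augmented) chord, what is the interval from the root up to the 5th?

augmented fifth

The chord tones of E♭aug are E♭, G, B.
So we need the interval from E♭ up to B.
From E♭ to B: 8 semitones over a fifth = augmented.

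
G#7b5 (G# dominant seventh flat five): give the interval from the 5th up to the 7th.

The chord tones of G#7b5 are G#, B#, D, F#.
5th = D; 7th = F#.
Counting 3 letters and 4 half steps from D gives a major third.

M3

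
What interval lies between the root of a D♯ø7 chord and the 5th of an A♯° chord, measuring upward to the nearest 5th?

minor second

D♯ø7 has D♯ as its root, and A♯° has E as its 5th.
From D♯ to E: 1 semitone over a second = minor.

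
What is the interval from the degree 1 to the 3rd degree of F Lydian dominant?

major third

Spelling F Lydian dominant: F G A B C D Eb.
That puts F below A.
From F to A is 4 semitones, exactly the major third.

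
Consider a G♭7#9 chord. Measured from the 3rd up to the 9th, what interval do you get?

G♭7#9 is spelled G♭, B♭, D♭, F♭, A.
3rd = B♭; 9th = A.
Counting 7 letters and 11 half steps from B♭ gives a major seventh.

major seventh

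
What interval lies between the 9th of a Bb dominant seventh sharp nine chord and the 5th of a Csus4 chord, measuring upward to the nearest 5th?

diminished fifth

The 9th of Bb dominant seventh sharp nine is C#; the 5th of Csus4 is G.
C# up to G is 6 semitones, a half step narrower than a perfect fifth, so the interval is diminished.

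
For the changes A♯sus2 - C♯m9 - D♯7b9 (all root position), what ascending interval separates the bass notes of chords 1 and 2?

The roots are A♯ and C♯.
From A♯ to C♯: 3 semitones over a third = minor.

m3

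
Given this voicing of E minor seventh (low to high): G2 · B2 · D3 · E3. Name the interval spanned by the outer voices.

M6

The outer voices are G2 and E3.
From G to E is 9 semitones, exactly the major sixth.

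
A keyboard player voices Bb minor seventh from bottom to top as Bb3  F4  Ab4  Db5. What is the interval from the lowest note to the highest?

minor tenth

The outer voices are Bb3 and Db5.
From Bb to Db: 15 semitones over a tenth = minor.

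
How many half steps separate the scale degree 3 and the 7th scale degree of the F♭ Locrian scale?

The scale is F♭ G𝄫 A𝄫 B𝄫 C𝄫 D𝄫 E𝄫.
A𝄫 up to E𝄫 is a perfect fifth — 7 semitones.

7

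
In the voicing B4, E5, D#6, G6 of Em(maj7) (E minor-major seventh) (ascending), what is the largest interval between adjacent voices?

major seventh

Adjacent intervals: B4→E5 = perfect fourth; E5→D#6 = major seventh; D#6→G6 = diminished fourth.
The largest is E5 to D#6, a major seventh (11 semitones).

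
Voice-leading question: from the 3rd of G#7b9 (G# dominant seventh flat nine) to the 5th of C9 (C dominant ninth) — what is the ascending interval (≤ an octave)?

G#7b9 (G# dominant seventh flat nine) has B# as its 3rd, and C9 (C dominant ninth) has G as its 5th.
From B# to G: 7 semitones over a sixth = diminished.

d6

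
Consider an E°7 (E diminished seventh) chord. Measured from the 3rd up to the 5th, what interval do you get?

E°7: E-G-Bb-Db.
The 3rd is G and the 5th is Bb.
G up to Bb is 3 semitones, a half step narrower than a major third, so the interval is minor.

m3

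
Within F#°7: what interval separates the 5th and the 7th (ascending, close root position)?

Spelling the chord: F# A C Eb.
So we need the interval from C up to Eb.
From C to Eb: 3 semitones over a third = minor.

minor third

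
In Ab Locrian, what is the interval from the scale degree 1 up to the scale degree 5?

diminished fifth

The scale runs Ab Bbb Cb Db Ebb Fb Gb.
Scale degree 1 = Ab; 5th scale degree = Ebb.
From Ab to Ebb: 6 semitones over a fifth = diminished.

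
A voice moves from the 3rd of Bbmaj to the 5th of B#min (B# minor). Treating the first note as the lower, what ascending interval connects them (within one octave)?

The 3rd of Bbmaj is D; the 5th of B#min (B# minor) is F##.
3 letter names make it a third; at 5 semitones (a half step wider than major) the quality is augmented.

augmented third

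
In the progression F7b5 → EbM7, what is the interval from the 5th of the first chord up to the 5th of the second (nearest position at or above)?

F7b5 has Cb as its 5th, and EbM7 has Bb as its 5th.
Cb up to Bb spans 7 letter names and 11 semitones — a major seventh.

major seventh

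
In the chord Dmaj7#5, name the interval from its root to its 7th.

major 7th

Spelling the chord: D–F♯–A♯–C♯.
The root is D and the 7th is C♯.
Counting 7 letters and 11 half steps from D gives a major seventh.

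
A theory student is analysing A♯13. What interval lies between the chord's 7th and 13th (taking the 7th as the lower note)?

major seventh

A♯13 is spelled A♯-C𝄪-E♯-G♯-B♯-F𝄪.
The 7th is G♯ and the 13th is F𝄪.
G♯ up to F𝄪 spans 7 letter names and 11 semitones — a major seventh.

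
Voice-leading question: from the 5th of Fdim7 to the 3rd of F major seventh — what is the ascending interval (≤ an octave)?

augmented 6th

The 5th of Fdim7 is C♭; the 3rd of F major seventh is A.
6 letter names make it a sixth; at 10 semitones (a half step wider than major) the quality is augmented.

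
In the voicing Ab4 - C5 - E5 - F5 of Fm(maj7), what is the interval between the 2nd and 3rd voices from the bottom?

M3

Those voices are C5 and E5.
Counting 3 letters and 4 half steps from C gives a major third.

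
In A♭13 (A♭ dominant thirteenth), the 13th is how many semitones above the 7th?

11

A♭13 (A♭ dominant thirteenth) is spelled A♭, C, E♭, G♭, B♭, F.
G♭ to F is a major seventh: 11 semitones.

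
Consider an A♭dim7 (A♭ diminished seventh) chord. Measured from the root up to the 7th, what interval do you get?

diminished seventh

A♭ diminished seventh is spelled A♭, C♭, E𝄫, G𝄫.
Root = A♭; 7th = G𝄫.
A♭ up to G𝄫 is 9 semitones, a whole step narrower than a major seventh, so the interval is diminished.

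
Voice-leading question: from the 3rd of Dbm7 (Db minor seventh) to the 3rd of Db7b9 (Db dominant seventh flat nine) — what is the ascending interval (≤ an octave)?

Dbm7 (Db minor seventh) has Fb as its 3rd, and Db7b9 (Db dominant seventh flat nine) has F as its 3rd.
Fb up to F is 1 semitone, a half step wider than a perfect unison, so the interval is augmented.

augmented unison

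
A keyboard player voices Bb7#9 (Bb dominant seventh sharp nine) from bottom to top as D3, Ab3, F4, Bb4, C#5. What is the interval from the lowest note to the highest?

major fourteenth

The outer voices are D3 and C#5.
D up to C# spans 14 letter names and 23 semitones — a major fourteenth.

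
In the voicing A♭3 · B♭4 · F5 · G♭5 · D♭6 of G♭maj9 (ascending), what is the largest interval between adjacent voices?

M9

Adjacent intervals: A♭3→B♭4 = major ninth; B♭4→F5 = perfect fifth; F5→G♭5 = minor second; G♭5→D♭6 = perfect fifth.
The largest is A♭3 to B♭4, a major ninth (14 semitones).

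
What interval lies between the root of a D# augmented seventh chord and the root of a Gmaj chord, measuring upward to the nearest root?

The root of D# augmented seventh is D#; the root of Gmaj is G.
4 letter names make it a fourth; at 4 semitones (a half step narrower than perfect) the quality is diminished.

diminished fourth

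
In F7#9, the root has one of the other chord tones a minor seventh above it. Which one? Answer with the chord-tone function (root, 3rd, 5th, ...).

7th

F dominant seventh sharp nine is spelled F, A, C, Eb, G#.
The root is F. A minor seventh above F is Eb.
Eb is the chord's 7th.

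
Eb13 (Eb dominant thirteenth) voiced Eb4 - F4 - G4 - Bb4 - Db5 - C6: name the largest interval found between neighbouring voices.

major seventh

Adjacent intervals: Eb4→F4 = major second; F4→G4 = major second; G4→Bb4 = minor third; Bb4→Db5 = minor third; Db5→C6 = major seventh.
The largest is Db5 to C6, a major seventh (11 semitones).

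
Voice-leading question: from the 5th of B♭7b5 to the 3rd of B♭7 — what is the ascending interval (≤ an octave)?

augmented sixth

The 5th of B♭7b5 is F♭; the 3rd of B♭7 is D.
6 letter names make it a sixth; at 10 semitones (a half step wider than major) the quality is augmented.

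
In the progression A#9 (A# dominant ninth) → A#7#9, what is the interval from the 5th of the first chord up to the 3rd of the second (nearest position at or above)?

major sixth

A#9 (A# dominant ninth) has E# as its 5th, and A#7#9 has C## as its 3rd.
From E# to C## is 9 semitones, exactly the major sixth.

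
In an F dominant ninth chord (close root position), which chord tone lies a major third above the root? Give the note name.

F9 (F dominant ninth) is spelled F A C Eb G.
The root is F. A major third above F is A.
A is the chord's 3rd.

A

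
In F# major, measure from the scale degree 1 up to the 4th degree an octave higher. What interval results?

perfect 11th

F# major: F# G# A# B C# D# E#.
That puts F# below B.
Counting 11 letters and 17 half steps from F# gives a perfect eleventh.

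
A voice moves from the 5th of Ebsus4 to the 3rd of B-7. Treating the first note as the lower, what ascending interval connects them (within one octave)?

major third

The 5th of Ebsus4 is Bb; the 3rd of B-7 is D.
From Bb to D is 4 semitones, exactly the major third.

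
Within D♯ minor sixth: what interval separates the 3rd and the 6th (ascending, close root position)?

Spelling the chord: D♯–F♯–A♯–B♯.
The 3rd is F♯ and the 6th is B♯.
F♯ up to B♯ is 6 semitones, a half step wider than a perfect fourth, so the interval is augmented.

augmented fourth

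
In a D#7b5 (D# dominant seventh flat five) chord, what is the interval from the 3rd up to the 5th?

diminished third

D#7b5 is spelled D#-F##-A-C#.
The 3rd is F## and the 5th is A.
3 letter names make it a third; at 2 semitones (a whole step narrower than major) the quality is diminished.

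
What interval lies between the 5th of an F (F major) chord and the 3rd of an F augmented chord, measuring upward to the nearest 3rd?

major sixth

F (F major) has C as its 5th, and F augmented has A as its 3rd.
From C to A is 9 semitones, exactly the major sixth.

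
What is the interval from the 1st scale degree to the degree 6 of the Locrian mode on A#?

A# locrian: A# B C# D# E F# G#.
1st scale degree = A#; degree 6 = F#.
6 letter names make it a sixth; at 8 semitones (a half step narrower than major) the quality is minor.

minor sixth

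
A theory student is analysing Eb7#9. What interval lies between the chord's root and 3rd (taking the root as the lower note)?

major third

Eb7#9 is spelled Eb, G, Bb, Db, F#.
Root = Eb; 3rd = G.
From Eb to G is 4 semitones, exactly the major third.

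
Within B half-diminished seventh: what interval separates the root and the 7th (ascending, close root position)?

m7

The chord tones of Bm7b5 (B half-diminished seventh) are B D F A.
So we need the interval from B up to A.
7 letter names make it a seventh; at 10 semitones (a half step narrower than major) the quality is minor.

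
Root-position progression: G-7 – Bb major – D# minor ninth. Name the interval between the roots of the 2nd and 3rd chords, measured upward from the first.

The roots are Bb and D#.
3 letter names make it a third; at 5 semitones (a half step wider than major) the quality is augmented.

augmented third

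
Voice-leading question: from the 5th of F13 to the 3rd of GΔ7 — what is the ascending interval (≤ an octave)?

The 5th of F13 is C; the 3rd of GΔ7 is B.
C up to B spans 7 letter names and 11 semitones — a major seventh.

major seventh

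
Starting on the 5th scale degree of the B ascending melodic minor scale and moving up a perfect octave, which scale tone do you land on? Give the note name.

The scale is B C♯ D E F♯ G♯ A♯.
The 5th scale degree is F♯; a perfect octave above that is F♯ — scale degree 5.

F#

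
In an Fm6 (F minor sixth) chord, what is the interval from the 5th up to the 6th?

major second

Spelling the chord: F, Ab, C, D.
The 5th is C and the 6th is D.
From C to D is 2 semitones, exactly the major second.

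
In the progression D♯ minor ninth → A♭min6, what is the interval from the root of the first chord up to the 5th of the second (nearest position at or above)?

diminished second

The root of D♯ minor ninth is D♯; the 5th of A♭min6 is E♭.
2 letter names make it a second; at 0 semitones (a whole step narrower than major) the quality is diminished.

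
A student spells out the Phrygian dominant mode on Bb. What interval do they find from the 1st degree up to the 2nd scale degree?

minor second

The scale runs Bb Cb D Eb F Gb Ab.
1st degree = Bb; 2nd degree = Cb.
From Bb to Cb: 1 semitone over a second = minor.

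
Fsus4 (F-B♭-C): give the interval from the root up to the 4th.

perfect fourth

So we need the interval from F up to B♭.
F up to B♭ spans 4 letter names and 5 semitones — a perfect fourth.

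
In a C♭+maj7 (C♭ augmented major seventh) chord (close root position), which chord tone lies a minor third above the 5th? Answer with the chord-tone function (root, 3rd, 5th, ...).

C♭ augmented major seventh: C♭ E♭ G B♭.
The 5th is G. A minor third above G is B♭.
B♭ is the chord's 7th.

7th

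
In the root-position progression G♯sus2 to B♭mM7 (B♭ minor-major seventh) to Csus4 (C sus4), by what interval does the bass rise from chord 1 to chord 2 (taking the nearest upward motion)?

The roots are G♯ and B♭.
From G♯ to B♭: 2 semitones over a third = diminished.

diminished 3rd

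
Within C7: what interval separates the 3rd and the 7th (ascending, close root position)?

diminished 5th

C7 (C dominant seventh): C–E–G–Bb.
So we need the interval from E up to Bb.
5 letter names make it a fifth; at 6 semitones (a half step narrower than perfect) the quality is diminished.
That tritone between 3rd and 7th is what gives the dominant seventh its pull toward resolution.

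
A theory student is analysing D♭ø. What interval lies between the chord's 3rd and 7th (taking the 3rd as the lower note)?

The chord tones of D♭ø7 are D♭-F♭-A𝄫-C♭.
3rd = F♭; 7th = C♭.
F♭ up to C♭ spans 5 letter names and 7 semitones — a perfect fifth.

perfect fifth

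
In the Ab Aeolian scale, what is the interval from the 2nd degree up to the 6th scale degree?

diminished fifth

The scale runs Ab Bb Cb Db Eb Fb Gb.
So we need the interval from Bb up to Fb.
From Bb to Fb: 6 semitones over a fifth = diminished.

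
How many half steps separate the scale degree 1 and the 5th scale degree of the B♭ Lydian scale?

The scale is B♭ C D E F G A.
B♭ up to F is a perfect fifth — 7 semitones.

7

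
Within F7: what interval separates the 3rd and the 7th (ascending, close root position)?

Spelling the chord: F A C Eb.
3rd = A; 7th = Eb.
5 letter names make it a fifth; at 6 semitones (a half step narrower than perfect) the quality is diminished.

diminished fifth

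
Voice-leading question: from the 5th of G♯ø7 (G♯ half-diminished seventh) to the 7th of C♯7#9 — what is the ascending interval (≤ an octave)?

G♯ø7 (G♯ half-diminished seventh) has D as its 5th, and C♯7#9 has B as its 7th.
From D to B is 9 semitones, exactly the major sixth.

M6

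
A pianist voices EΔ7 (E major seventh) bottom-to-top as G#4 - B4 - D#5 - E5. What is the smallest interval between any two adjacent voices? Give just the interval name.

minor second

Adjacent intervals: G#4→B4 = minor third; B4→D#5 = major third; D#5→E5 = minor second.
The smallest is D#5 to E5, a minor second (1 semitone).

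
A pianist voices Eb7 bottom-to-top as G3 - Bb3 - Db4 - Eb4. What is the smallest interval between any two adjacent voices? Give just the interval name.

major second

Adjacent intervals: G3→Bb3 = minor third; Bb3→Db4 = minor third; Db4→Eb4 = major second.
The smallest is Db4 to Eb4, a major second (2 semitones).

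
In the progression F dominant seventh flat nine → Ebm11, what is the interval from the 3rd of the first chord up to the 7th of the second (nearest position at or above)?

F dominant seventh flat nine has A as its 3rd, and Ebm11 has Db as its 7th.
From A to Db: 4 semitones over a fourth = diminished.

diminished 4th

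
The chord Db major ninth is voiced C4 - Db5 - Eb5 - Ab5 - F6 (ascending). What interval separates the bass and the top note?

The outer voices are C4 and F6.
C up to F spans 18 letter names and 29 semitones — a perfect 18th.

perfect 18th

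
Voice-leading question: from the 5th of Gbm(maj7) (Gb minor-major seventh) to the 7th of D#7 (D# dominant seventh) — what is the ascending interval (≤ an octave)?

Gbm(maj7) (Gb minor-major seventh) has Db as its 5th, and D#7 (D# dominant seventh) has C# as its 7th.
Db up to C# is 12 semitones, a half step wider than a major seventh, so the interval is augmented.

augmented seventh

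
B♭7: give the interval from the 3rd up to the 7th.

B♭7: B♭ D F A♭.
The 3rd is D and the 7th is A♭.
D up to A♭ is 6 semitones, a half step narrower than a perfect fifth, so the interval is diminished.

diminished fifth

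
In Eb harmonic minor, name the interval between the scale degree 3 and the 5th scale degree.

major third

Spelling Eb harmonic minor: Eb F Gb Ab Bb Cb D.
The scale degree 3 is Gb and the degree 5 is Bb.
From Gb to Bb is 4 semitones, exactly the major third.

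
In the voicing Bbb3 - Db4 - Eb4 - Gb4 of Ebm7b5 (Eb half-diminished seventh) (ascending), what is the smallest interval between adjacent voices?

Adjacent intervals: Bbb3→Db4 = major third; Db4→Eb4 = major second; Eb4→Gb4 = minor third.
The smallest is Db4 to Eb4, a major second (2 semitones).

major second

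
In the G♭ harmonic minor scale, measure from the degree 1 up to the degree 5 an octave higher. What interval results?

P12

Spelling the G♭ harmonic minor scale: G♭ A♭ B𝄫 C♭ D♭ E𝄫 F.
Degree 1 = G♭; degree 5 (up an octave) = D♭.
Counting 12 letters and 19 half steps from G♭ gives a perfect twelfth.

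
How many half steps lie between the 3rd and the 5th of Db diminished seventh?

The chord tones of Dbdim7 (Db diminished seventh) are Db–Fb–Abb–Cbb.
Fb to Abb is a minor third: 3 semitones.

3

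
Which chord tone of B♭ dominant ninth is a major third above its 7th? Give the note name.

B♭9 (B♭ dominant ninth) is spelled B♭, D, F, A♭, C.
The 7th is A♭. A major third above A♭ is C.
C is the chord's 9th.

C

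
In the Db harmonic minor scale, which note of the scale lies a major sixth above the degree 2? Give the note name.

The scale is Db Eb Fb Gb Ab Bbb C.
The degree 2 is Eb; a major sixth above that is C — scale degree 7.

C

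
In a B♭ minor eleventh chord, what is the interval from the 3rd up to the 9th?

B♭m11: B♭-D♭-F-A♭-C-E♭.
So we need the interval from D♭ up to C.
D♭ up to C spans 7 letter names and 11 semitones — a major seventh.

M7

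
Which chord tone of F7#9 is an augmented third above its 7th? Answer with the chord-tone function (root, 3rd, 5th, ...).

9th

Spelling the chord: F-A-C-Eb-G#.
The 7th is Eb. An augmented third above Eb is G#.
G# is the chord's 9th.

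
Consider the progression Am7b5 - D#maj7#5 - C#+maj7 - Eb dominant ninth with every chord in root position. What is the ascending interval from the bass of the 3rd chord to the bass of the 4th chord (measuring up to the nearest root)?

The roots are C# and Eb.
3 letter names make it a third; at 2 semitones (a whole step narrower than major) the quality is diminished.

diminished third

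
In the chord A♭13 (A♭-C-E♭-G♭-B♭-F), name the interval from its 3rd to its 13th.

The 3rd is C and the 13th is F.
Counting 11 letters and 17 half steps from C gives a perfect eleventh.

perfect eleventh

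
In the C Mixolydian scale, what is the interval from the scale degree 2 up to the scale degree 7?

minor sixth

The scale runs C D E F G A Bb.
So we need the interval from D up to Bb.
6 letter names make it a sixth; at 8 semitones (a half step narrower than major) the quality is minor.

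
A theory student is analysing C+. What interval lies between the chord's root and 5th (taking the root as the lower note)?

augmented 5th

C+ is spelled C, E, G#.
That puts C below G#.
5 letter names make it a fifth; at 8 semitones (a half step wider than perfect) the quality is augmented.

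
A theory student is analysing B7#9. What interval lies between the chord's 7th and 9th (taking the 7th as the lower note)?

augmented third

The chord tones of B7#9 (B dominant seventh sharp nine) are B, D♯, F♯, A, C𝄪.
7th = A; 9th = C𝄪.
From A to C𝄪: 5 semitones over a third = augmented.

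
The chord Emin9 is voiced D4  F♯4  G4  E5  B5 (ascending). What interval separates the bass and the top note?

The outer voices are D4 and B5.
From D to B is 21 semitones, exactly the major thirteenth.

major thirteenth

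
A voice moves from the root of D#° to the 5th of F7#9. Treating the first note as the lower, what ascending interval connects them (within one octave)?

The root of D#° is D#; the 5th of F7#9 is C.
D# up to C is 9 semitones, a whole step narrower than a major seventh, so the interval is diminished.

diminished 7th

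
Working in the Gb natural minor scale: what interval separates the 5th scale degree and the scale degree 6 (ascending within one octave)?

m2

Gb natural minor: Gb Ab Bbb Cb Db Ebb Fb.
So we need the interval from Db up to Ebb.
From Db to Ebb: 1 semitone over a second = minor.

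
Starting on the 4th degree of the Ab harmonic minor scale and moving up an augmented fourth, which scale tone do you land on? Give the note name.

The scale is Ab Bb Cb Db Eb Fb G.
The 4th degree is Db; an augmented fourth above that is G — scale degree 7.

G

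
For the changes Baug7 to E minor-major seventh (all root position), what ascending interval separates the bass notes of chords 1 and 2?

The roots are B and E.
Counting 4 letters and 5 half steps from B gives a perfect fourth.

perfect fourth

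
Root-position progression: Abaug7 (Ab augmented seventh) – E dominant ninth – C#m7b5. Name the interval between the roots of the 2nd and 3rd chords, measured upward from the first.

M6

The roots are E and C#.
Counting 6 letters and 9 half steps from E gives a major sixth.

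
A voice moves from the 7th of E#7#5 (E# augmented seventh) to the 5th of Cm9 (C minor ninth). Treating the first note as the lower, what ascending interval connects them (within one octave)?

E#7#5 (E# augmented seventh) has D# as its 7th, and Cm9 (C minor ninth) has G as its 5th.
4 letter names make it a fourth; at 4 semitones (a half step narrower than perfect) the quality is diminished.

diminished fourth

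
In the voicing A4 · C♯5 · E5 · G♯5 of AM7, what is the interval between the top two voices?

M3

Those voices are E5 and G♯5.
Counting 3 letters and 4 half steps from E gives a major third.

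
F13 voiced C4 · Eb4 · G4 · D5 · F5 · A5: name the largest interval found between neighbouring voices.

perfect fifth

Adjacent intervals: C4→Eb4 = minor third; Eb4→G4 = major third; G4→D5 = perfect fifth; D5→F5 = minor third; F5→A5 = major third.
The largest is G4 to D5, a perfect fifth (7 semitones).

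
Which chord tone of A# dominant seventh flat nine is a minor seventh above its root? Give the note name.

G#

A# dominant seventh flat nine: A#–C##–E#–G#–B.
The root is A#. A minor seventh above A# is G#.
G# is the chord's 7th.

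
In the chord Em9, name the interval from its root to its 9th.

major ninth

Spelling the chord: E G B D F♯.
So we need the interval from E up to F♯.
E up to F♯ spans 9 letter names and 14 semitones — a major ninth.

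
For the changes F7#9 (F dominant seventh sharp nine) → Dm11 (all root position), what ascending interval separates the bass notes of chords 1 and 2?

The roots are F and D.
F up to D spans 6 letter names and 9 semitones — a major sixth.

major sixth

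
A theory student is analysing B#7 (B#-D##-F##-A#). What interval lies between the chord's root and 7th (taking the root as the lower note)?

m7

The root is B# and the 7th is A#.
From B# to A#: 10 semitones over a seventh = minor.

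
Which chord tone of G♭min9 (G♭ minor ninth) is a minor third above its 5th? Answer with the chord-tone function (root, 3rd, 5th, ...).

7th

The chord tones of G♭m9 are G♭-B𝄫-D♭-F♭-A♭.
The 5th is D♭. A minor third above D♭ is F♭.
F♭ is the chord's 7th.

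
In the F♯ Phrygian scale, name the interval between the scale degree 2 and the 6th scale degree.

F♯ phrygian: F♯ G A B C♯ D E.
So we need the interval from G up to D.
From G to D is 7 semitones, exactly the perfect fifth.

perfect fifth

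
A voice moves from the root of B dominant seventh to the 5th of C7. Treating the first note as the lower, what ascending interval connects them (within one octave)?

The root of B dominant seventh is B; the 5th of C7 is G.
From B to G: 8 semitones over a sixth = minor.

minor sixth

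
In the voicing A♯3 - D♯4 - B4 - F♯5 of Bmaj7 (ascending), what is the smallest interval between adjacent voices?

perfect 4th

Adjacent intervals: A♯3→D♯4 = perfect fourth; D♯4→B4 = minor sixth; B4→F♯5 = perfect fifth.
The smallest is A♯3 to D♯4, a perfect fourth (5 semitones).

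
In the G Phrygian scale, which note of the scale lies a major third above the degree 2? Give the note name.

The scale is G A♭ B♭ C D E♭ F.
The degree 2 is A♭; a major third above that is C — scale degree 4.

C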